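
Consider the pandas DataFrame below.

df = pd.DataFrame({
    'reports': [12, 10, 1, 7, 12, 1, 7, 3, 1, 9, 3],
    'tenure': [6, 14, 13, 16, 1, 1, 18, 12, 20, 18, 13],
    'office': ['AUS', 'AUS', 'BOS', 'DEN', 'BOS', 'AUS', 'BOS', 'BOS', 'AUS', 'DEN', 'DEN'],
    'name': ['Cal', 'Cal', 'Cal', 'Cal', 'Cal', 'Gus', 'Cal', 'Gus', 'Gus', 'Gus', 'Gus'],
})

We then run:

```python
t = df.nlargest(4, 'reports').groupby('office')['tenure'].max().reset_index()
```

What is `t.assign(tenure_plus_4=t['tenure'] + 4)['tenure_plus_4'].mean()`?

15.0

take 4 rows with largest reports:
   reports  tenure office name
0       12       6    AUS  Cal
4       12       1    BOS  Cal
1       10      14    AUS  Cal
9        9      18    DEN  Gus
group by office, max of tenure:
office
AUS    14
BOS     1
DEN    18
Name: tenure, dtype: int64
reset_index():
  office  tenure
0    AUS      14
1    BOS       1
2    DEN      18
add column tenure_plus_4 = t['tenure'] + 4:
  office  tenure  tenure_plus_4
0    AUS      14             18
1    BOS       1              5
2    DEN      18             22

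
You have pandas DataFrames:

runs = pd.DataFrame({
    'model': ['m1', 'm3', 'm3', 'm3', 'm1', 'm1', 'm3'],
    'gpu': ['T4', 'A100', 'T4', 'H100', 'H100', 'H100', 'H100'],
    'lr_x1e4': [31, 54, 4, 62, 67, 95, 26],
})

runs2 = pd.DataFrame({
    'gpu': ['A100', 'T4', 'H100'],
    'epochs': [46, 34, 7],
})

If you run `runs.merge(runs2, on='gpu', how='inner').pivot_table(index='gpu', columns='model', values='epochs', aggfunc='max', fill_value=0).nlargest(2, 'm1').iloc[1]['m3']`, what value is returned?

merge on 'gpu' (how='inner') → 7 rows:
  model   gpu  lr_x1e4  epochs
0    m1    T4       31      34
1    m3  A100       54      46
2    m3    T4        4      34
3    m3  H100       62       7
4    m1  H100       67       7
5    m1  H100       95       7
6    m3  H100       26       7
pivot: rows=gpu, cols=model, max(epochs):
model  m1  m3
gpu          
A100    0  46
H100    7   7
T4     34  34
take 2 rows with largest m1:
model  m1  m3
gpu          
T4     34  34
H100    7   7

7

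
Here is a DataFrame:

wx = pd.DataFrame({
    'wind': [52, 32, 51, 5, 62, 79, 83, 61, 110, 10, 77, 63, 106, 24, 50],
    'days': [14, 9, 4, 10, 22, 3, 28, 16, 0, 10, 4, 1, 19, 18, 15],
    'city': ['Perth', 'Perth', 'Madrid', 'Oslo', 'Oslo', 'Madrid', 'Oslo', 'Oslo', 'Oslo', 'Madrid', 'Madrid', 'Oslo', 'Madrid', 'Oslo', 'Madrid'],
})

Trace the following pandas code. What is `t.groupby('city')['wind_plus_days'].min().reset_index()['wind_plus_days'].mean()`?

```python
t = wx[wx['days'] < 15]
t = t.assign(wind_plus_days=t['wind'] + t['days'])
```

filter rows where days < 15:
    wind  days    city
0     52    14   Perth
1     32     9   Perth
2     51     4  Madrid
3      5    10    Oslo
5     79     3  Madrid
8    110     0    Oslo
9     10    10  Madrid
10    77     4  Madrid
11    63     1    Oslo
add column wind_plus_days = t['wind'] + t['days']:
    wind  days    city  wind_plus_days
0     52    14   Perth              66
1     32     9   Perth              41
2     51     4  Madrid              55
3      5    10    Oslo              15
5     79     3  Madrid              82
8    110     0    Oslo             110
9     10    10  Madrid              20
10    77     4  Madrid              81
11    63     1    Oslo              64
group by city, min of wind_plus_days:
city
Madrid    20
Oslo      15
Perth     41
Name: wind_plus_days, dtype: int64
reset_index():
     city  wind_plus_days
0  Madrid              20
1    Oslo              15
2   Perth              41
mean of column 'wind_plus_days' → 25.3333333333

25.3333333333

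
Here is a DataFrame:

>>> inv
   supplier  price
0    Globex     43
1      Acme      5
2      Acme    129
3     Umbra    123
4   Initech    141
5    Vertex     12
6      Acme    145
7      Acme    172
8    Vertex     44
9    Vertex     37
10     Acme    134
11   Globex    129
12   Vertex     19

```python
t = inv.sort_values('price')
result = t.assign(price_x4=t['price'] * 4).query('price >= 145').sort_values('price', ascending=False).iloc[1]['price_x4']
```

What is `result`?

sort by price:
   supplier  price
1      Acme      5
5    Vertex     12
12   Vertex     19
9    Vertex     37
0    Globex     43
8    Vertex     44
3     Umbra    123
2      Acme    129
11   Globex    129
10     Acme    134
4   Initech    141
6      Acme    145
7      Acme    172
add column price_x4 = t['price'] * 4:
   supplier  price  price_x4
1      Acme      5        20
5    Vertex     12        48
12   Vertex     19        76
9    Vertex     37       148
0    Globex     43       172
8    Vertex     44       176
3     Umbra    123       492
2      Acme    129       516
11   Globex    129       516
10     Acme    134       536
4   Initech    141       564
6      Acme    145       580
7      Acme    172       688
filter rows where price >= 145:
  supplier  price  price_x4
6     Acme    145       580
7     Acme    172       688
sort by price descending:
  supplier  price  price_x4
7     Acme    172       688
6     Acme    145       580
So iloc[1]['price_x4'] = 580.

580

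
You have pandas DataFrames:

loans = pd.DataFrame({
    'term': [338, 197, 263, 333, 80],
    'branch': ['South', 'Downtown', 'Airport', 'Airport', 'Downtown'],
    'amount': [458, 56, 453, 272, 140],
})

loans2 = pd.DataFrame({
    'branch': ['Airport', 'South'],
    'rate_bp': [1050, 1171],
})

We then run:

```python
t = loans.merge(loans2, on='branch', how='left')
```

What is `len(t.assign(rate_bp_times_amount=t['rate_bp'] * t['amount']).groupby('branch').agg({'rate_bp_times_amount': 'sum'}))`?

merge on 'branch' (how='left') → 5 rows:
   term    branch  amount  rate_bp
0   338     South     458   1171.0
1   197  Downtown      56      NaN
2   263   Airport     453   1050.0
3   333   Airport     272   1050.0
4    80  Downtown     140      NaN
add column rate_bp_times_amount = t['rate_bp'] * t['amount']:
   term    branch  amount  rate_bp  rate_bp_times_amount
0   338     South     458   1171.0              536318.0
1   197  Downtown      56      NaN                   NaN
2   263   Airport     453   1050.0              475650.0
3   333   Airport     272   1050.0              285600.0
4    80  Downtown     140      NaN                   NaN
group by branch, sum of rate_bp_times_amount:
          rate_bp_times_amount
branch                        
Airport               761250.0
Downtown                   0.0
South                 536318.0
Then the number of rows: 3

3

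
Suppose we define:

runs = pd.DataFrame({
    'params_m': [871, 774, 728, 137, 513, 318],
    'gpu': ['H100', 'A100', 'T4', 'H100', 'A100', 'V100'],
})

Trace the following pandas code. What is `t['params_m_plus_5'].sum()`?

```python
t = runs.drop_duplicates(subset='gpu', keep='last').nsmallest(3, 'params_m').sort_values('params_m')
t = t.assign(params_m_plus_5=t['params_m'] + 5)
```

983

drop duplicate gpu (keep=last):
   params_m   gpu
2       728    T4
3       137  H100
4       513  A100
5       318  V100
take 3 rows with smallest params_m:
   params_m   gpu
3       137  H100
5       318  V100
4       513  A100
sort by params_m:
   params_m   gpu
3       137  H100
5       318  V100
4       513  A100
add column params_m_plus_5 = t['params_m'] + 5:
   params_m   gpu  params_m_plus_5
3       137  H100              142
5       318  V100              323
4       513  A100              518
Hence 983.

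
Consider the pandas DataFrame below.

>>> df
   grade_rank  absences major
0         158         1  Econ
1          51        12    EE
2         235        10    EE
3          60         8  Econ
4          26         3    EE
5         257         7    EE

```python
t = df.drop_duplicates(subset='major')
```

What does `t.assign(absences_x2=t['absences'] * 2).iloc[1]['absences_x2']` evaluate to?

24

drop duplicate major (keep=first):
   grade_rank  absences major
0         158         1  Econ
1          51        12    EE
add column absences_x2 = t['absences'] * 2:
   grade_rank  absences major  absences_x2
0         158         1  Econ            2
1          51        12    EE           24
Reading off the value at position 1, column 'absences_x2', we get 24.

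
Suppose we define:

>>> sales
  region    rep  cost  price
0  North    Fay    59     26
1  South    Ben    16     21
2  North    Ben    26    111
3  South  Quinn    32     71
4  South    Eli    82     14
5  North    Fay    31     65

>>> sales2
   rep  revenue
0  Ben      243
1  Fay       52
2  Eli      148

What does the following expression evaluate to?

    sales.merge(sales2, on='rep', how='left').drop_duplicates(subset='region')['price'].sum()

47

merge on 'rep' (how='left') → 6 rows:
  region    rep  cost  price  revenue
0  North    Fay    59     26     52.0
1  South    Ben    16     21    243.0
2  North    Ben    26    111    243.0
3  South  Quinn    32     71      NaN
4  South    Eli    82     14    148.0
5  North    Fay    31     65     52.0
drop duplicate region (keep=first):
  region  rep  cost  price  revenue
0  North  Fay    59     26     52.0
1  South  Ben    16     21    243.0
sum of column 'price' → 47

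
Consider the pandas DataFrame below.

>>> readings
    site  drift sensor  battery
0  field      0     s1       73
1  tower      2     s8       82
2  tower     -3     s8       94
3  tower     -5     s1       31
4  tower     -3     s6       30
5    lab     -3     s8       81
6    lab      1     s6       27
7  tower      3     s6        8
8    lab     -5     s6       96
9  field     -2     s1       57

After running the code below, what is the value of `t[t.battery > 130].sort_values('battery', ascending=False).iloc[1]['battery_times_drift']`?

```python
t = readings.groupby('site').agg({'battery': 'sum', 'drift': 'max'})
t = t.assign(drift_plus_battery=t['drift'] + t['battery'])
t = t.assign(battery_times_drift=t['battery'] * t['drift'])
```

204

group by site: sum(battery), max(drift):
       battery  drift
site                 
field      130      0
lab        204      1
tower      245      3
add column drift_plus_battery = t['drift'] + t['battery']:
       battery  drift  drift_plus_battery
site                                     
field      130      0                 130
lab        204      1                 205
tower      245      3                 248
add column battery_times_drift = t['battery'] * t['drift']:
       battery  drift  drift_plus_battery  battery_times_drift
site                                                          
field      130      0                 130                    0
lab        204      1                 205                  204
tower      245      3                 248                  735
filter rows where battery > 130:
       battery  drift  drift_plus_battery  battery_times_drift
site                                                          
lab        204      1                 205                  204
tower      245      3                 248                  735
sort by battery descending:
       battery  drift  drift_plus_battery  battery_times_drift
site                                                          
tower      245      3                 248                  735
lab        204      1                 205                  204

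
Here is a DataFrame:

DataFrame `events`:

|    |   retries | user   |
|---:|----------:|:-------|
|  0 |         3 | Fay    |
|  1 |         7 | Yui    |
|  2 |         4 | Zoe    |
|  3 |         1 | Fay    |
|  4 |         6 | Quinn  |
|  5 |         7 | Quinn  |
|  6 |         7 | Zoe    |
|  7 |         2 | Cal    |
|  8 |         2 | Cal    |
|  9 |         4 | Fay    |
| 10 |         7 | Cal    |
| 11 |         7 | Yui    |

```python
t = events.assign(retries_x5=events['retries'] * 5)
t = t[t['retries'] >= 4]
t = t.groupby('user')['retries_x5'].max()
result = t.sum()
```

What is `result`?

add column retries_x5 = events['retries'] * 5:
    retries   user  retries_x5
0         3    Fay          15
1         7    Yui          35
2         4    Zoe          20
3         1    Fay           5
4         6  Quinn          30
5         7  Quinn          35
6         7    Zoe          35
7         2    Cal          10
8         2    Cal          10
9         4    Fay          20
10        7    Cal          35
11        7    Yui          35
filter rows where retries >= 4:
    retries   user  retries_x5
1         7    Yui          35
2         4    Zoe          20
4         6  Quinn          30
5         7  Quinn          35
6         7    Zoe          35
9         4    Fay          20
10        7    Cal          35
11        7    Yui          35
group by user, max of retries_x5:
user
Cal      35
Fay      20
Quinn    35
Yui      35
Zoe      35
Name: retries_x5, dtype: int64
The sum of the resulting series is 160.

160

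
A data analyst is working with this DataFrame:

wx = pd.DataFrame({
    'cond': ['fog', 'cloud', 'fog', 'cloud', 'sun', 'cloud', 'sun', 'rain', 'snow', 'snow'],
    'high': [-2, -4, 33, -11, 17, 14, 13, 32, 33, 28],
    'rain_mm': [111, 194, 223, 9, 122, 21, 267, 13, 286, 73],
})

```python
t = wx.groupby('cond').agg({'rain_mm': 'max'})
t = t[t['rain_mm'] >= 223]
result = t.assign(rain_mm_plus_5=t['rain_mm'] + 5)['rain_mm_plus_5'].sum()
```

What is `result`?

group by cond, max of rain_mm:
       rain_mm
cond          
cloud      194
fog        223
rain        13
snow       286
sun        267
filter rows where rain_mm >= 223:
      rain_mm
cond         
fog       223
snow      286
sun       267
add column rain_mm_plus_5 = t['rain_mm'] + 5:
      rain_mm  rain_mm_plus_5
cond                         
fog       223             228
snow      286             291
sun       267             272
The sum of column 'rain_mm_plus_5' is 791.

791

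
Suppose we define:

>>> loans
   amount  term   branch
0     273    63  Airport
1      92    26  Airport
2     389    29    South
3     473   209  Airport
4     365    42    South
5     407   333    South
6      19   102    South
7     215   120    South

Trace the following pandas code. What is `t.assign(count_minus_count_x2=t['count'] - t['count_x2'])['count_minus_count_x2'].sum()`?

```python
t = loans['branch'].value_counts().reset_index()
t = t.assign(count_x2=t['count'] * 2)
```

value_counts of branch:
branch
South      5
Airport    3
Name: count, dtype: int64
reset_index():
    branch  count
0    South      5
1  Airport      3
add column count_x2 = t['count'] * 2:
    branch  count  count_x2
0    South      5        10
1  Airport      3         6
add column count_minus_count_x2 = t['count'] - t['count_x2']:
    branch  count  count_x2  count_minus_count_x2
0    South      5        10                    -5
1  Airport      3         6                    -3
Taking the sum of column 'count_minus_count_x2' gives -8.

-8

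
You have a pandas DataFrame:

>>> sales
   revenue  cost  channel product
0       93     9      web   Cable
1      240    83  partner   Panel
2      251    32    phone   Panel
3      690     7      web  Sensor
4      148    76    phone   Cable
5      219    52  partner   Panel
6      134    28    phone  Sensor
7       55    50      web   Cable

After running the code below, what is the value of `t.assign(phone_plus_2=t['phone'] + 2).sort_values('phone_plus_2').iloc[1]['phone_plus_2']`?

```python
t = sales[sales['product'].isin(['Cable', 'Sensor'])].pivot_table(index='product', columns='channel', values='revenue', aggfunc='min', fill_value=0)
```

filter rows where product in ['Cable', 'Sensor']:
   revenue  cost channel product
0       93     9     web   Cable
3      690     7     web  Sensor
4      148    76   phone   Cable
6      134    28   phone  Sensor
7       55    50     web   Cable
pivot: rows=product, cols=channel, min(revenue):
channel  phone  web
product            
Cable      148   55
Sensor     134  690
add column phone_plus_2 = t['phone'] + 2:
channel  phone  web  phone_plus_2
product                          
Cable      148   55           150
Sensor     134  690           136
sort by phone_plus_2:
channel  phone  web  phone_plus_2
product                          
Sensor     134  690           136
Cable      148   55           150

150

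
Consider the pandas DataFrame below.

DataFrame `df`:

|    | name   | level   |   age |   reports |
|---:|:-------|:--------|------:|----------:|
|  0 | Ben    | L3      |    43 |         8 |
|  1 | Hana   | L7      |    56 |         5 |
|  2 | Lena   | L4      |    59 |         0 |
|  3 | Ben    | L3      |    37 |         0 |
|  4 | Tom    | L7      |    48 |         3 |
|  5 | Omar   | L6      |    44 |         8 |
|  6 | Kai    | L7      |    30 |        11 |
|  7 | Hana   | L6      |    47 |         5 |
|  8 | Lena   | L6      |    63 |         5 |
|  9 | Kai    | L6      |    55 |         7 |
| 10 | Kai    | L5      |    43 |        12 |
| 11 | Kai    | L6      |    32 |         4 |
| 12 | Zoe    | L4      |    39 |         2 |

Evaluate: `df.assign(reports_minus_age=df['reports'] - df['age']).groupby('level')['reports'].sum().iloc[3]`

29

add column reports_minus_age = df['reports'] - df['age']:
    name level  age  reports  reports_minus_age
0    Ben    L3   43        8                -35
1   Hana    L7   56        5                -51
2   Lena    L4   59        0                -59
3    Ben    L3   37        0                -37
4    Tom    L7   48        3                -45
5   Omar    L6   44        8                -36
6    Kai    L7   30       11                -19
7   Hana    L6   47        5                -42
8   Lena    L6   63        5                -58
9    Kai    L6   55        7                -48
10   Kai    L5   43       12                -31
11   Kai    L6   32        4                -28
12   Zoe    L4   39        2                -37
group by level, sum of reports:
level
L3     8
L4     2
L5    12
L6    29
L7    19
Name: reports, dtype: int64
Then the value at position 3: 29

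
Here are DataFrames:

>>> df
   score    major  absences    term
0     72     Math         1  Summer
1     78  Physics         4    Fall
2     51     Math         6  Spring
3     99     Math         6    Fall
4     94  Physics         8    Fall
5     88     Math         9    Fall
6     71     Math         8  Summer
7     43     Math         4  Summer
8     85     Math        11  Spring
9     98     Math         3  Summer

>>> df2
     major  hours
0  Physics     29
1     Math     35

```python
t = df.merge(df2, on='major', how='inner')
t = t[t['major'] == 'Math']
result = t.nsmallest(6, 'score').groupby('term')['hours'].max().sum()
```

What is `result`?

105

merge on 'major' (how='inner') → 10 rows:
   score    major  absences    term  hours
0     72     Math         1  Summer     35
1     78  Physics         4    Fall     29
2     51     Math         6  Spring     35
3     99     Math         6    Fall     35
4     94  Physics         8    Fall     29
5     88     Math         9    Fall     35
6     71     Math         8  Summer     35
7     43     Math         4  Summer     35
8     85     Math        11  Spring     35
9     98     Math         3  Summer     35
filter rows where major == 'Math':
   score major  absences    term  hours
0     72  Math         1  Summer     35
2     51  Math         6  Spring     35
3     99  Math         6    Fall     35
5     88  Math         9    Fall     35
6     71  Math         8  Summer     35
7     43  Math         4  Summer     35
8     85  Math        11  Spring     35
9     98  Math         3  Summer     35
take 6 rows with smallest score:
   score major  absences    term  hours
7     43  Math         4  Summer     35
2     51  Math         6  Spring     35
6     71  Math         8  Summer     35
0     72  Math         1  Summer     35
8     85  Math        11  Spring     35
5     88  Math         9    Fall     35
group by term, max of hours:
term
Fall      35
Spring    35
Summer    35
Name: hours, dtype: int64
The sum of the resulting series is 105.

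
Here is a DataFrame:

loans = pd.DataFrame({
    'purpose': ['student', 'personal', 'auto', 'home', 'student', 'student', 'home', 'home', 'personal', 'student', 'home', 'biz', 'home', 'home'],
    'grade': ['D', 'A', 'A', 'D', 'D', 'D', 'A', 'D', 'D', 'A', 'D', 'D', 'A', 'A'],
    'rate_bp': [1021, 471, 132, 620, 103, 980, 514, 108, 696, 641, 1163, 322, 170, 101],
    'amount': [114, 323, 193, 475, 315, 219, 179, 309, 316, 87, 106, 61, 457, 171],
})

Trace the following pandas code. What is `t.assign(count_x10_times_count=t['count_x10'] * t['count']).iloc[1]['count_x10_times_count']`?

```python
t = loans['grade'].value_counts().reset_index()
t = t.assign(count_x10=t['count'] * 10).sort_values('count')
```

value_counts of grade:
grade
D    8
A    6
Name: count, dtype: int64
reset_index():
  grade  count
0     D      8
1     A      6
add column count_x10 = t['count'] * 10:
  grade  count  count_x10
0     D      8         80
1     A      6         60
sort by count:
  grade  count  count_x10
1     A      6         60
0     D      8         80
add column count_x10_times_count = t['count_x10'] * t['count']:
  grade  count  count_x10  count_x10_times_count
1     A      6         60                    360
0     D      8         80                    640
Finally, value at position 1, column 'count_x10_times_count' = 640.

640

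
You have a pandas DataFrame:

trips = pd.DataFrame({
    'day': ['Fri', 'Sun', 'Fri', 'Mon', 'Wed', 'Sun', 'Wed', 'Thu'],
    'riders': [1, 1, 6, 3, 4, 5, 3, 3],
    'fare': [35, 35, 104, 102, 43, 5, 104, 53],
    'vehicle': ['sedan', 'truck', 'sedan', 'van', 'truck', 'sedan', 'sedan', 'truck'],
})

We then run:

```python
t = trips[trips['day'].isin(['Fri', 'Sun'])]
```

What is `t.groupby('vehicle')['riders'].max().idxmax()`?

sedan

filter rows where day in ['Fri', 'Sun']:
   day  riders  fare vehicle
0  Fri       1    35   sedan
1  Sun       1    35   truck
2  Fri       6   104   sedan
5  Sun       5     5   sedan
group by vehicle, max of riders:
vehicle
sedan    6
truck    1
Name: riders, dtype: int64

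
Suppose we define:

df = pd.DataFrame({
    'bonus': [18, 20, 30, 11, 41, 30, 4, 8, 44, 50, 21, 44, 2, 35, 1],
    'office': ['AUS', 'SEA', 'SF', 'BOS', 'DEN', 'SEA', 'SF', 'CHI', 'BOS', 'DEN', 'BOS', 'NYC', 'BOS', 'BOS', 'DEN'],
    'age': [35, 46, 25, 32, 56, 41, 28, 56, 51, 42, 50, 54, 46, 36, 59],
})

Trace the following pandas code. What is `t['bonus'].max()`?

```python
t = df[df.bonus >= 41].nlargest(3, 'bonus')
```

filter rows where bonus >= 41:
    bonus office  age
4      41    DEN   56
8      44    BOS   51
9      50    DEN   42
11     44    NYC   54
take 3 rows with largest bonus:
    bonus office  age
9      50    DEN   42
8      44    BOS   51
11     44    NYC   54
max of column 'bonus' → 50

50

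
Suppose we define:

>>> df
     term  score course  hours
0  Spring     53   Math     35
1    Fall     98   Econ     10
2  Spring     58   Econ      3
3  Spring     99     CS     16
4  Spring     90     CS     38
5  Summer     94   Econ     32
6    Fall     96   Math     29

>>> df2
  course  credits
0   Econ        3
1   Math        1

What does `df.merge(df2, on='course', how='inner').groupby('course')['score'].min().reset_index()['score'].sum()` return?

111

merge on 'course' (how='inner') → 5 rows:
     term  score course  hours  credits
0  Spring     53   Math     35        1
1    Fall     98   Econ     10        3
2  Spring     58   Econ      3        3
3  Summer     94   Econ     32        3
4    Fall     96   Math     29        1
group by course, min of score:
course
Econ    58
Math    53
Name: score, dtype: int64
reset_index():
  course  score
0   Econ     58
1   Math     53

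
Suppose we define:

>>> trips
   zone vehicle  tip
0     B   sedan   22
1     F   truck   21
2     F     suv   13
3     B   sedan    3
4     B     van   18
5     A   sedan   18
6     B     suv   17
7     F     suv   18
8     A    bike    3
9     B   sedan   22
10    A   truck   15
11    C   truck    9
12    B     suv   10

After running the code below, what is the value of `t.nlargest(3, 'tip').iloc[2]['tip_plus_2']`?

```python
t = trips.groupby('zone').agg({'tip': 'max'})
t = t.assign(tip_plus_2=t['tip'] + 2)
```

group by zone, max of tip:
      tip
zone     
A      18
B      22
C       9
F      21
add column tip_plus_2 = t['tip'] + 2:
      tip  tip_plus_2
zone                 
A      18          20
B      22          24
C       9          11
F      21          23
take 3 rows with largest tip:
      tip  tip_plus_2
zone                 
B      22          24
F      21          23
A      18          20

20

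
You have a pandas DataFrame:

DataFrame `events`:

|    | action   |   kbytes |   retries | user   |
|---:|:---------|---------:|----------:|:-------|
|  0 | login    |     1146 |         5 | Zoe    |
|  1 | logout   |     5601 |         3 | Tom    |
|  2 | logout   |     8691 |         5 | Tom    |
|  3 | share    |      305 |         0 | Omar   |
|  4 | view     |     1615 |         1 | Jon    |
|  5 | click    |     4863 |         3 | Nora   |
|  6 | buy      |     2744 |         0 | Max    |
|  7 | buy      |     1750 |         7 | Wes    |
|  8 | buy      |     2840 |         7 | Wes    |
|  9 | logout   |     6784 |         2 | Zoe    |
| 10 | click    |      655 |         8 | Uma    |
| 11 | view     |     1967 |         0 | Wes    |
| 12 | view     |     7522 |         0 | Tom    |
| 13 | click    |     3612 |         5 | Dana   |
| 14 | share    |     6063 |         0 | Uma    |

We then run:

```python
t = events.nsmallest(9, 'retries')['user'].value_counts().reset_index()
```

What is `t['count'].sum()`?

9

take 9 rows with smallest retries:
    action  kbytes  retries  user
3    share     305        0  Omar
6      buy    2744        0   Max
11    view    1967        0   Wes
12    view    7522        0   Tom
14   share    6063        0   Uma
4     view    1615        1   Jon
9   logout    6784        2   Zoe
1   logout    5601        3   Tom
5    click    4863        3  Nora
value_counts of user:
user
Tom     2
Omar    1
Max     1
Wes     1
Uma     1
Jon     1
Zoe     1
Nora    1
Name: count, dtype: int64
reset_index():
   user  count
0   Tom      2
1  Omar      1
2   Max      1
3   Wes      1
4   Uma      1
5   Jon      1
6   Zoe      1
7  Nora      1
So sum() = 9.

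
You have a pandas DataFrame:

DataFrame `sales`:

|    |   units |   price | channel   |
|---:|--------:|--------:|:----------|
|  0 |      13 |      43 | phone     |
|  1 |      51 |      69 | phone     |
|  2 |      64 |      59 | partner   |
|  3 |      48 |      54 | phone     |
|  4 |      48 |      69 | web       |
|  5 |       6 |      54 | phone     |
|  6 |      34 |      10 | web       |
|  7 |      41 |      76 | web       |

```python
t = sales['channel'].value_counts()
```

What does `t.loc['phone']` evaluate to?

4

value_counts of channel:
channel
phone      4
web        3
partner    1
Name: count, dtype: int64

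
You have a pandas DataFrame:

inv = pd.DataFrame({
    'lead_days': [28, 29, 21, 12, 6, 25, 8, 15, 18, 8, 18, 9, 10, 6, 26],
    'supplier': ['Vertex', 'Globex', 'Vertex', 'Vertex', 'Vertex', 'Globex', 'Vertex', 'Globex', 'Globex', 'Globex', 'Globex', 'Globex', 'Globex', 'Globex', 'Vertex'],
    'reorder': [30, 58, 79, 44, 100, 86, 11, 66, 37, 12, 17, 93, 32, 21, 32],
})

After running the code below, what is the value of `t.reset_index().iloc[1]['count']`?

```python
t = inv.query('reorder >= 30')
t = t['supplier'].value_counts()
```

filter rows where reorder >= 30:
    lead_days supplier  reorder
0          28   Vertex       30
1          29   Globex       58
2          21   Vertex       79
3          12   Vertex       44
4           6   Vertex      100
5          25   Globex       86
7          15   Globex       66
8          18   Globex       37
11          9   Globex       93
12         10   Globex       32
14         26   Vertex       32
value_counts of supplier:
supplier
Globex    6
Vertex    5
Name: count, dtype: int64
reset_index():
  supplier  count
0   Globex      6
1   Vertex      5

5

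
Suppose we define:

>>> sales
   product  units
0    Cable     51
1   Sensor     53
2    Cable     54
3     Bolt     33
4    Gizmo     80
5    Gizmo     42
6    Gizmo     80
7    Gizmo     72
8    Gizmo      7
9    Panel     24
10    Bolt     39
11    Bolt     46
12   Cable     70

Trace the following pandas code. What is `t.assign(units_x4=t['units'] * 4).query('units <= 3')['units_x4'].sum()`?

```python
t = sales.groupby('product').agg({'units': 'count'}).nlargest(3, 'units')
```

group by product, count of units:
         units
product       
Bolt         3
Cable        3
Gizmo        5
Panel        1
Sensor       1
take 3 rows with largest units:
         units
product       
Gizmo        5
Bolt         3
Cable        3
add column units_x4 = t['units'] * 4:
         units  units_x4
product                 
Gizmo        5        20
Bolt         3        12
Cable        3        12
filter rows where units <= 3:
         units  units_x4
product                 
Bolt         3        12
Cable        3        12
Hence 24.

24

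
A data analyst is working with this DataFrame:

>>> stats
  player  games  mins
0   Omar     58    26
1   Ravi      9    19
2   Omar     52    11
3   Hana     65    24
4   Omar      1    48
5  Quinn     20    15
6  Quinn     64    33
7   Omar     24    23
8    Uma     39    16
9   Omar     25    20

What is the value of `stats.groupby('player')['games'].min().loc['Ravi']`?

9

group by player, min of games:
player
Hana     65
Omar      1
Quinn    20
Ravi      9
Uma      39
Name: games, dtype: int64
Taking the value at index 'Ravi' gives 9.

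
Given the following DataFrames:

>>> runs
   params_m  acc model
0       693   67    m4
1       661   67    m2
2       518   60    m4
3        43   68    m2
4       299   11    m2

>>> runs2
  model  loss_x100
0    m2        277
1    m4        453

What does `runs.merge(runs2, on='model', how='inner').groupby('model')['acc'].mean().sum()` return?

merge on 'model' (how='inner') → 5 rows:
   params_m  acc model  loss_x100
0       693   67    m4        453
1       661   67    m2        277
2       518   60    m4        453
3        43   68    m2        277
4       299   11    m2        277
group by model, mean of acc:
model
m2    48.666667
m4    63.500000
Name: acc, dtype: float64

112.166666667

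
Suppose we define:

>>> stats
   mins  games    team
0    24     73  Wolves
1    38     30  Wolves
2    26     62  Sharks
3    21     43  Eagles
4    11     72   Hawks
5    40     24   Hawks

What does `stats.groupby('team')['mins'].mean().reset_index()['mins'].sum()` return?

group by team, mean of mins:
team
Eagles    21.0
Hawks     25.5
Sharks    26.0
Wolves    31.0
Name: mins, dtype: float64
reset_index():
     team  mins
0  Eagles  21.0
1   Hawks  25.5
2  Sharks  26.0
3  Wolves  31.0
Hence 103.5.

103.5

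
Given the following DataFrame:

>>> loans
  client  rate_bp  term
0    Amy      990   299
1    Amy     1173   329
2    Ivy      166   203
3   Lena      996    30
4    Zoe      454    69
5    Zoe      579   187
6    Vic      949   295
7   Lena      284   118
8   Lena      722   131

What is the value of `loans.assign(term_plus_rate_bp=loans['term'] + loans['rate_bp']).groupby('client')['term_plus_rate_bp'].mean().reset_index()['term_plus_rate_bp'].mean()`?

882.666666667

add column term_plus_rate_bp = loans['term'] + loans['rate_bp']:
  client  rate_bp  term  term_plus_rate_bp
0    Amy      990   299               1289
1    Amy     1173   329               1502
2    Ivy      166   203                369
3   Lena      996    30               1026
4    Zoe      454    69                523
5    Zoe      579   187                766
6    Vic      949   295               1244
7   Lena      284   118                402
8   Lena      722   131                853
group by client, mean of term_plus_rate_bp:
client
Amy     1395.500000
Ivy      369.000000
Lena     760.333333
Vic     1244.000000
Zoe      644.500000
Name: term_plus_rate_bp, dtype: float64
reset_index():
  client  term_plus_rate_bp
0    Amy        1395.500000
1    Ivy         369.000000
2   Lena         760.333333
3    Vic        1244.000000
4    Zoe         644.500000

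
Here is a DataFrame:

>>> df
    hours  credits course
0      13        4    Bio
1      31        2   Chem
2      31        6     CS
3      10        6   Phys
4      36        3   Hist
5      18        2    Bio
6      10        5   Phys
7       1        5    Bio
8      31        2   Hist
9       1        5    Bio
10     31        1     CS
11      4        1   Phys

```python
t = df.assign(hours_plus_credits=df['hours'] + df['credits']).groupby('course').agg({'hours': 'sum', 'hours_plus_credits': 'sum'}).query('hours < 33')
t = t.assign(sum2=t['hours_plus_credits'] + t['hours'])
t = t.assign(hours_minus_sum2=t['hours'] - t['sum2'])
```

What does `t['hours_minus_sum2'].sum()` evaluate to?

add column hours_plus_credits = df['hours'] + df['credits']:
    hours  credits course  hours_plus_credits
0      13        4    Bio                  17
1      31        2   Chem                  33
2      31        6     CS                  37
3      10        6   Phys                  16
4      36        3   Hist                  39
5      18        2    Bio                  20
6      10        5   Phys                  15
7       1        5    Bio                   6
8      31        2   Hist                  33
9       1        5    Bio                   6
10     31        1     CS                  32
11      4        1   Phys                   5
group by course: sum(hours), sum(hours_plus_credits):
        hours  hours_plus_credits
course                           
Bio        33                  49
CS         62                  69
Chem       31                  33
Hist       67                  72
Phys       24                  36
filter rows where hours < 33:
        hours  hours_plus_credits
course                           
Chem       31                  33
Phys       24                  36
add column sum2 = t['hours_plus_credits'] + t['hours']:
        hours  hours_plus_credits  sum2
course                                 
Chem       31                  33    64
Phys       24                  36    60
add column hours_minus_sum2 = t['hours'] - t['sum2']:
        hours  hours_plus_credits  sum2  hours_minus_sum2
course                                                   
Chem       31                  33    64               -33
Phys       24                  36    60               -36
sum of column 'hours_minus_sum2' → -69

-69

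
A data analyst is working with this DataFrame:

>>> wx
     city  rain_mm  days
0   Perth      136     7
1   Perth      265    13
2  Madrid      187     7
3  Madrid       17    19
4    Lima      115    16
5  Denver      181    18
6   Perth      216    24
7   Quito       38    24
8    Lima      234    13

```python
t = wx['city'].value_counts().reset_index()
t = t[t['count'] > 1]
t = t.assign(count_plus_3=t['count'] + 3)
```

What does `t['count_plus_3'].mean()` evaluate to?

value_counts of city:
city
Perth     3
Madrid    2
Lima      2
Denver    1
Quito     1
Name: count, dtype: int64
reset_index():
     city  count
0   Perth      3
1  Madrid      2
2    Lima      2
3  Denver      1
4   Quito      1
filter rows where count > 1:
     city  count
0   Perth      3
1  Madrid      2
2    Lima      2
add column count_plus_3 = t['count'] + 3:
     city  count  count_plus_3
0   Perth      3             6
1  Madrid      2             5
2    Lima      2             5

5.33333333333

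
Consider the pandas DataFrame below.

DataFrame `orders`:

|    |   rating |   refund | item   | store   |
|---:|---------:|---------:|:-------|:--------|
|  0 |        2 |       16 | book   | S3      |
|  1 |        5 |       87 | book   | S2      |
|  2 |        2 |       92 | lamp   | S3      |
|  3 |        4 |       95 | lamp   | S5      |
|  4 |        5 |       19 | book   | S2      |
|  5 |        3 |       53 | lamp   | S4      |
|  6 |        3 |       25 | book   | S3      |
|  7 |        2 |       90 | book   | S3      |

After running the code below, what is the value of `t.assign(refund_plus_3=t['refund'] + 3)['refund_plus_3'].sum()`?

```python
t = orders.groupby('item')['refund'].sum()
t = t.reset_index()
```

group by item, sum of refund:
item
book    237
lamp    240
Name: refund, dtype: int64
reset_index():
   item  refund
0  book     237
1  lamp     240
add column refund_plus_3 = t['refund'] + 3:
   item  refund  refund_plus_3
0  book     237            240
1  lamp     240            243
Reading off the sum of column 'refund_plus_3', we get 483.

483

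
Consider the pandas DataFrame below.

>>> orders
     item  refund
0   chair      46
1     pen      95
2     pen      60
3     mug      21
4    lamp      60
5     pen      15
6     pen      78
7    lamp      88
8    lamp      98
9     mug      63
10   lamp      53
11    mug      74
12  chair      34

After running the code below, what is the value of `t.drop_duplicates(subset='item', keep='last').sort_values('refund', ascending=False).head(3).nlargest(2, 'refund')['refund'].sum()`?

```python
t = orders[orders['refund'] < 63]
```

87

filter rows where refund < 63:
     item  refund
0   chair      46
2     pen      60
3     mug      21
4    lamp      60
5     pen      15
10   lamp      53
12  chair      34
drop duplicate item (keep=last):
     item  refund
3     mug      21
5     pen      15
10   lamp      53
12  chair      34
sort by refund descending:
     item  refund
10   lamp      53
12  chair      34
3     mug      21
5     pen      15
take first 3 rows:
     item  refund
10   lamp      53
12  chair      34
3     mug      21
take 2 rows with largest refund:
     item  refund
10   lamp      53
12  chair      34
Reading off the sum of column 'refund', we get 87.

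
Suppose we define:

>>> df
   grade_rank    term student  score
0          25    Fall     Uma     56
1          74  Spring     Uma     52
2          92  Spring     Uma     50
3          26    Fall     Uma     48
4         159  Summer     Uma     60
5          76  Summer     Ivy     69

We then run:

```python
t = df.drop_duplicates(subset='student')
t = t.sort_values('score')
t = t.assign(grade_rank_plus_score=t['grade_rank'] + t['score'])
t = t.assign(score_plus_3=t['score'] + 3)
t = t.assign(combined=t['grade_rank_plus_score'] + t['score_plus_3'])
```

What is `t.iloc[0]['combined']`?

140

drop duplicate student (keep=first):
   grade_rank    term student  score
0          25    Fall     Uma     56
5          76  Summer     Ivy     69
sort by score:
   grade_rank    term student  score
0          25    Fall     Uma     56
5          76  Summer     Ivy     69
add column grade_rank_plus_score = t['grade_rank'] + t['score']:
   grade_rank    term student  score  grade_rank_plus_score
0          25    Fall     Uma     56                     81
5          76  Summer     Ivy     69                    145
add column score_plus_3 = t['score'] + 3:
   grade_rank    term student  score  grade_rank_plus_score  score_plus_3
0          25    Fall     Uma     56                     81            59
5          76  Summer     Ivy     69                    145            72
add column combined = t['grade_rank_plus_score'] + t['score_plus_3']:
   grade_rank    term student  score  grade_rank_plus_score  score_plus_3  combined
0          25    Fall     Uma     56                     81            59       140
5          76  Summer     Ivy     69                    145            72       217
Finally, value at position 0, column 'combined' = 140.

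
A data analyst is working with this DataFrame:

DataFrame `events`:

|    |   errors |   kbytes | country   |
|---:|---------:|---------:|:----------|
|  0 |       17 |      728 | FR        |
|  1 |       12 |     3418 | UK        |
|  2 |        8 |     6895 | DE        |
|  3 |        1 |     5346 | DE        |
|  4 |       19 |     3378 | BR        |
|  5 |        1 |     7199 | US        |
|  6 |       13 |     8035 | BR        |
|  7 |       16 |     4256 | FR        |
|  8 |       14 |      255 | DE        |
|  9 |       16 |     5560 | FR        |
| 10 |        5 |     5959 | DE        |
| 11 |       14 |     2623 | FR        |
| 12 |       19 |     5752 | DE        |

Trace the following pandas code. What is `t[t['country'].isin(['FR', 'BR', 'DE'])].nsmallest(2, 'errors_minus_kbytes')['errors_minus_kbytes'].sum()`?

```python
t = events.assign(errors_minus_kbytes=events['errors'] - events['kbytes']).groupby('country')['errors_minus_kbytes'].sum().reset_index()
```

-37264

add column errors_minus_kbytes = events['errors'] - events['kbytes']:
    errors  kbytes country  errors_minus_kbytes
0       17     728      FR                 -711
1       12    3418      UK                -3406
2        8    6895      DE                -6887
3        1    5346      DE                -5345
4       19    3378      BR                -3359
5        1    7199      US                -7198
6       13    8035      BR                -8022
7       16    4256      FR                -4240
8       14     255      DE                 -241
9       16    5560      FR                -5544
10       5    5959      DE                -5954
11      14    2623      FR                -2609
12      19    5752      DE                -5733
group by country, sum of errors_minus_kbytes:
country
BR   -11381
DE   -24160
FR   -13104
UK    -3406
US    -7198
Name: errors_minus_kbytes, dtype: int64
reset_index():
  country  errors_minus_kbytes
0      BR               -11381
1      DE               -24160
2      FR               -13104
3      UK                -3406
4      US                -7198
filter rows where country in ['FR', 'BR', 'DE']:
  country  errors_minus_kbytes
0      BR               -11381
1      DE               -24160
2      FR               -13104
take 2 rows with smallest errors_minus_kbytes:
  country  errors_minus_kbytes
1      DE               -24160
2      FR               -13104
So sum() = -37264.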